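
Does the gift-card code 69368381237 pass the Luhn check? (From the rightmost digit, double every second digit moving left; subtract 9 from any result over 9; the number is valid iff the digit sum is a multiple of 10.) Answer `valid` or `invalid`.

From the right, keep odd positions and double even positions (subtract 9 from any doubled value over 9):
  doubled (positions 2,4,...): 6 2 6 3 9 → sum 26
  kept (positions 1,3,...): 7 2 8 8 3 6 → sum 34
Total = 60.
60 mod 10 = 0, so the number is valid.

valid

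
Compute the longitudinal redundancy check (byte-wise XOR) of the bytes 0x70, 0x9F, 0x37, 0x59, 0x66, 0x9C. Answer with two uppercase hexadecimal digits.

XOR the bytes together:
  start with 0x70
  0x70 ⊕ 0x9F = 0xEF
  0xEF ⊕ 0x37 = 0xD8
  0xD8 ⊕ 0x59 = 0x81
  0x81 ⊕ 0x66 = 0xE7
  0xE7 ⊕ 0x9C = 0x7B

7B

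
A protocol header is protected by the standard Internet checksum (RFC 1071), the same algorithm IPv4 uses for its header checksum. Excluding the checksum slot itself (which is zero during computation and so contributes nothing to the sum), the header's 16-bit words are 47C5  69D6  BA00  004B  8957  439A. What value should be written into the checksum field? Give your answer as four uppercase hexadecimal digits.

One's-complement addition (fold any carry out of bit 15 back into bit 0):
  0x47C5 + 0x69D6 = 0x0B19B
  0xB19B + 0xBA00 = 0x16B9B → wrap carry → 0x6B9C
  0x6B9C + 0x004B = 0x06BE7
  0x6BE7 + 0x8957 = 0x0F53E
  0xF53E + 0x439A = 0x138D8 → wrap carry → 0x38D9
One's-complement sum = 0x38D9.
Checksum = ~0x38D9 & 0xFFFF = 0xC726.

C726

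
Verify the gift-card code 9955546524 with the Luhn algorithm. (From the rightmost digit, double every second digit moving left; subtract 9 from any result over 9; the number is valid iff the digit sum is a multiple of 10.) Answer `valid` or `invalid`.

invalid

From the right, keep odd positions and double even positions (subtract 9 from any doubled value over 9):
  doubled (positions 2,4,...): 4 3 1 1 9 → sum 18
  kept (positions 1,3,...): 4 5 4 5 9 → sum 27
Total = 45.
45 mod 10 = 5, so the number is invalid.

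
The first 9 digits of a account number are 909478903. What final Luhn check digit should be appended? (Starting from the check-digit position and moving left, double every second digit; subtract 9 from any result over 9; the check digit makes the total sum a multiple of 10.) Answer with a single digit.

Partial digits right→left: 3 0 9 8 7 4 9 0 9
Double every second digit counting from the check-digit position (so the 1st, 3rd, 5th, ... of the partial from the right).
  doubled (with −9 where >9): 6 9 5 9 9 → sum 38
  kept as-is: 0 8 4 0 → sum 12
Total = 38 + 12 = 50.
Check digit = (10 − (50 mod 10)) mod 10 = 0.

0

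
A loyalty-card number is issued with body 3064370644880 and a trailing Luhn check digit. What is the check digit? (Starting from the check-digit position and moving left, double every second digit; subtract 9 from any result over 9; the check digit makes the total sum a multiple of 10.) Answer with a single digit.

1

Partial digits right→left: 0 8 8 4 4 6 0 7 3 4 6 0 3
Double every second digit counting from the check-digit position (so the 1st, 3rd, 5th, ... of the partial from the right).
  doubled (with −9 where >9): 0 7 8 0 6 3 6 → sum 30
  kept as-is: 8 4 6 7 4 0 → sum 29
Total = 30 + 29 = 59.
Check digit = (10 − (59 mod 10)) mod 10 = 1.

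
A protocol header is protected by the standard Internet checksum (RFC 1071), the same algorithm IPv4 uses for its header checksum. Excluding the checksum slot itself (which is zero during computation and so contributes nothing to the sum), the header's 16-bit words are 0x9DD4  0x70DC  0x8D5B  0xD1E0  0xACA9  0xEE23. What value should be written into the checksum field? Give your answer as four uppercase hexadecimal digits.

F744

One's-complement addition (fold any carry out of bit 15 back into bit 0):
  0x9DD4 + 0x70DC = 0x10EB0 → wrap carry → 0x0EB1
  0x0EB1 + 0x8D5B = 0x09C0C
  0x9C0C + 0xD1E0 = 0x16DEC → wrap carry → 0x6DED
  0x6DED + 0xACA9 = 0x11A96 → wrap carry → 0x1A97
  0x1A97 + 0xEE23 = 0x108BA → wrap carry → 0x08BB
One's-complement sum = 0x08BB.
Checksum = ~0x08BB & 0xFFFF = 0xF744.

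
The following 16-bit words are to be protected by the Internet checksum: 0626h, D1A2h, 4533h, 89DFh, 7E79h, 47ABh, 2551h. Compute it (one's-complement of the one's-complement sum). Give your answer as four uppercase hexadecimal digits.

6DAE

One's-complement addition (fold any carry out of bit 15 back into bit 0):
  0x0626 + 0xD1A2 = 0x0D7C8
  0xD7C8 + 0x4533 = 0x11CFB → wrap carry → 0x1CFC
  0x1CFC + 0x89DF = 0x0A6DB
  0xA6DB + 0x7E79 = 0x12554 → wrap carry → 0x2555
  0x2555 + 0x47AB = 0x06D00
  0x6D00 + 0x2551 = 0x09251
One's-complement sum = 0x9251.
Checksum = ~0x9251 & 0xFFFF = 0x6DAE.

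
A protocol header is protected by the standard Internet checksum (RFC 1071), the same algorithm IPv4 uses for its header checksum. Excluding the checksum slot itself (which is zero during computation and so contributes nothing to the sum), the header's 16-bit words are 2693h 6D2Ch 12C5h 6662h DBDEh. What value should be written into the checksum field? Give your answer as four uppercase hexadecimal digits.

One's-complement addition (fold any carry out of bit 15 back into bit 0):
  0x2693 + 0x6D2C = 0x093BF
  0x93BF + 0x12C5 = 0x0A684
  0xA684 + 0x6662 = 0x10CE6 → wrap carry → 0x0CE7
  0x0CE7 + 0xDBDE = 0x0E8C5
One's-complement sum = 0xE8C5.
Checksum = ~0xE8C5 & 0xFFFF = 0x173A.

173A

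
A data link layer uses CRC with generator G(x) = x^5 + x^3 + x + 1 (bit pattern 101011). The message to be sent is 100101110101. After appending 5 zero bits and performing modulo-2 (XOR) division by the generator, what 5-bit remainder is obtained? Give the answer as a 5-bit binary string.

10011

Append 5 zeros: 10010111010100000. Divide by 101011 (XOR where the leading bit is 1):
  pos 0: 100101 XOR 101011 = 001110
  pos 2: 111011 XOR 101011 = 010000
  pos 3: 100000 XOR 101011 = 001011
  pos 5: 101110 XOR 101011 = 000101
  pos 8: 101100 XOR 101011 = 000111
  pos 11: 111000 XOR 101011 = 010011
Remainder (last 5 bits) = 10011. This is the CRC / FCS.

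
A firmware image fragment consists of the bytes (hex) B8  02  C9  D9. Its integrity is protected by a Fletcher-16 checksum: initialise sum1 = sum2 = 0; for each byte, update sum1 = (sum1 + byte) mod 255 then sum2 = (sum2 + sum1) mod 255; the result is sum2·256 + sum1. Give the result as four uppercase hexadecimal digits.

565E

Running sums (mod 255):
  after byte 0 (B8): sum1=184, sum2=184
  after byte 1 (02): sum1=186, sum2=115
  after byte 2 (C9): sum1=132, sum2=247
  after byte 3 (D9): sum1=94, sum2=86
Checksum = sum2·256 + sum1 = 86·256 + 94 = 22110 = 0x565E.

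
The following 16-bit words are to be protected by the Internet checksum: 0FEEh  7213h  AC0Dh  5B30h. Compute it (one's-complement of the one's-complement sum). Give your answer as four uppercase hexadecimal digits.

76C0

One's-complement addition (fold any carry out of bit 15 back into bit 0):
  0x0FEE + 0x7213 = 0x08201
  0x8201 + 0xAC0D = 0x12E0E → wrap carry → 0x2E0F
  0x2E0F + 0x5B30 = 0x0893F
One's-complement sum = 0x893F.
Checksum = ~0x893F & 0xFFFF = 0x76C0.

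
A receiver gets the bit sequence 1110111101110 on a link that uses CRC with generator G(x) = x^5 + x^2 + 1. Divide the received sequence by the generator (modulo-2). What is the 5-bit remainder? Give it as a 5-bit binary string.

00000

Modulo-2 division of 1110111101110 by 100101:
  pos 0: 111011 XOR 100101 = 011110
  pos 1: 111101 XOR 100101 = 011000
  pos 2: 110001 XOR 100101 = 010100
  pos 3: 101000 XOR 100101 = 001101
  pos 5: 110111 XOR 100101 = 010010
  pos 6: 100101 XOR 100101 = 000000
Remainder = 00000 (zero — the frame passes the CRC check).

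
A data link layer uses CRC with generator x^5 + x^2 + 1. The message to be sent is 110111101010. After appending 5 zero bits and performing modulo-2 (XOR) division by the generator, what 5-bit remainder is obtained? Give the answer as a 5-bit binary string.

Append 5 zeros: 11011110101000000. Divide by 100101 (XOR where the leading bit is 1):
  pos 0: 110111 XOR 100101 = 010010
  pos 1: 100101 XOR 100101 = 000000
  pos 8: 101000 XOR 100101 = 001101
  pos 10: 110100 XOR 100101 = 010001
  pos 11: 100010 XOR 100101 = 000111
Remainder (last 5 bits) = 00111. This is the CRC / FCS.

00111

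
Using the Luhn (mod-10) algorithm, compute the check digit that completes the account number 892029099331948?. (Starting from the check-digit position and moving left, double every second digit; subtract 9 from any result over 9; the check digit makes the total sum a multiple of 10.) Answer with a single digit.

9

Partial digits right→left: 8 4 9 1 3 3 9 9 0 9 2 0 2 9 8
Double every second digit counting from the check-digit position (so the 1st, 3rd, 5th, ... of the partial from the right).
  doubled (with −9 where >9): 7 9 6 9 0 4 4 7 → sum 46
  kept as-is: 4 1 3 9 9 0 9 → sum 35
Total = 46 + 35 = 81.
Check digit = (10 − (81 mod 10)) mod 10 = 9.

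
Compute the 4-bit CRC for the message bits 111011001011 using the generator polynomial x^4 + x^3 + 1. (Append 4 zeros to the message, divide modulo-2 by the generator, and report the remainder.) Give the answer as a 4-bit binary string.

1001

Append 4 zeros: 1110110010110000. Divide by 11001 (XOR where the leading bit is 1):
  pos 0: 11101 XOR 11001 = 00100
  pos 2: 10010 XOR 11001 = 01011
  pos 3: 10110 XOR 11001 = 01111
  pos 4: 11111 XOR 11001 = 00110
  pos 6: 11001 XOR 11001 = 00000
  pos 11: 10000 XOR 11001 = 01001
Remainder (last 4 bits) = 1001. This is the CRC / FCS.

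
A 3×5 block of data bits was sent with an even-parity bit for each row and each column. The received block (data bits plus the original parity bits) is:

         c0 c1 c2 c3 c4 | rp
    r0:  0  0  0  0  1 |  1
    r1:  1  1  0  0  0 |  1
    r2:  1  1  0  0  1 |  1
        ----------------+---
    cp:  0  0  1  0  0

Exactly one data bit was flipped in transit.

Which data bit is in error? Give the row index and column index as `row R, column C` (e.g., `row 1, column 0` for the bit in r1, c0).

row 1, column 2

Recompute each row's even parity and compare to rp:
  r0: data parity 1, sent rp 1 → ok
  r1: data parity 0, sent rp 1 → mismatch
  r2: data parity 1, sent rp 1 → ok
Recompute each column's even parity and compare to cp:
  c0: data parity 0, sent cp 0 → ok
  c1: data parity 0, sent cp 0 → ok
  c2: data parity 0, sent cp 1 → mismatch
  c3: data parity 0, sent cp 0 → ok
  c4: data parity 0, sent cp 0 → ok
Exactly one row (r1) and one column (c2) fail → the flipped bit is at their intersection.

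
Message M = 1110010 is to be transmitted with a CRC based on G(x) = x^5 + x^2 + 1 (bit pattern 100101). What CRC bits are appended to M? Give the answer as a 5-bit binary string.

00110

Append 5 zeros: 111001000000. Divide by 100101 (XOR where the leading bit is 1):
  pos 0: 111001 XOR 100101 = 011100
  pos 1: 111000 XOR 100101 = 011101
  pos 2: 111010 XOR 100101 = 011111
  pos 3: 111110 XOR 100101 = 011011
  pos 4: 110110 XOR 100101 = 010011
  pos 5: 100110 XOR 100101 = 000011
Remainder (last 5 bits) = 00110. This is the CRC / FCS.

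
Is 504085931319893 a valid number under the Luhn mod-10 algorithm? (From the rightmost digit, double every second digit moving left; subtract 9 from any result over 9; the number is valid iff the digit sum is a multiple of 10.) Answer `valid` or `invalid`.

valid

From the right, keep odd positions and double even positions (subtract 9 from any doubled value over 9):
  doubled (positions 2,4,...): 9 9 6 6 1 0 0 → sum 31
  kept (positions 1,3,...): 3 8 1 1 9 8 4 5 → sum 39
Total = 70.
70 mod 10 = 0, so the number is valid.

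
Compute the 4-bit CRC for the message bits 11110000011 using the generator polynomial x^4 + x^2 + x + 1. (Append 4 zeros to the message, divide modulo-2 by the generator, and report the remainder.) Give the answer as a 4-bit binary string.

1010

Append 4 zeros: 111100000110000. Divide by 10111 (XOR where the leading bit is 1):
  pos 0: 11110 XOR 10111 = 01001
  pos 1: 10010 XOR 10111 = 00101
  pos 3: 10100 XOR 10111 = 00011
  pos 6: 11011 XOR 10111 = 01100
  pos 7: 11000 XOR 10111 = 01111
  pos 8: 11110 XOR 10111 = 01001
  pos 9: 10010 XOR 10111 = 00101
Remainder (last 4 bits) = 1010. This is the CRC / FCS.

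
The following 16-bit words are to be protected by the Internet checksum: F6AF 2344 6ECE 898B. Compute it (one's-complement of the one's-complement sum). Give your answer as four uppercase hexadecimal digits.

EDB1

One's-complement addition (fold any carry out of bit 15 back into bit 0):
  0xF6AF + 0x2344 = 0x119F3 → wrap carry → 0x19F4
  0x19F4 + 0x6ECE = 0x088C2
  0x88C2 + 0x898B = 0x1124D → wrap carry → 0x124E
One's-complement sum = 0x124E.
Checksum = ~0x124E & 0xFFFF = 0xEDB1.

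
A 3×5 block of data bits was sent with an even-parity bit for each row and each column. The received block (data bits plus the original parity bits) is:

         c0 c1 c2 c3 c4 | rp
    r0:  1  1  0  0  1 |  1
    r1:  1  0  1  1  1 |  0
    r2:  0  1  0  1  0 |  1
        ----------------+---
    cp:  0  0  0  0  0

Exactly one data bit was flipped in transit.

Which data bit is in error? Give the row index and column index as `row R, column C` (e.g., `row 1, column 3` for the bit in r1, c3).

row 2, column 2

Recompute each row's even parity and compare to rp:
  r0: data parity 1, sent rp 1 → ok
  r1: data parity 0, sent rp 0 → ok
  r2: data parity 0, sent rp 1 → mismatch
Recompute each column's even parity and compare to cp:
  c0: data parity 0, sent cp 0 → ok
  c1: data parity 0, sent cp 0 → ok
  c2: data parity 1, sent cp 0 → mismatch
  c3: data parity 0, sent cp 0 → ok
  c4: data parity 0, sent cp 0 → ok
Exactly one row (r2) and one column (c2) fail → the flipped bit is at their intersection.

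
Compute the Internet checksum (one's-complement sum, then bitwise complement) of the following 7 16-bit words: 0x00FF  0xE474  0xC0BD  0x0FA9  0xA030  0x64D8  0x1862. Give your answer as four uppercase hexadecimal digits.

One's-complement addition (fold any carry out of bit 15 back into bit 0):
  0x00FF + 0xE474 = 0x0E573
  0xE573 + 0xC0BD = 0x1A630 → wrap carry → 0xA631
  0xA631 + 0x0FA9 = 0x0B5DA
  0xB5DA + 0xA030 = 0x1560A → wrap carry → 0x560B
  0x560B + 0x64D8 = 0x0BAE3
  0xBAE3 + 0x1862 = 0x0D345
One's-complement sum = 0xD345.
Checksum = ~0xD345 & 0xFFFF = 0x2CBA.

2CBA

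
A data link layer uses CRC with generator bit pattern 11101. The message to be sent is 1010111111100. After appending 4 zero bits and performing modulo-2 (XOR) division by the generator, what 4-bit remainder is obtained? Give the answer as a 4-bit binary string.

Append 4 zeros: 10101111111000000. Divide by 11101 (XOR where the leading bit is 1):
  pos 0: 10101 XOR 11101 = 01000
  pos 1: 10001 XOR 11101 = 01100
  pos 2: 11001 XOR 11101 = 00100
  pos 4: 10011 XOR 11101 = 01110
  pos 5: 11101 XOR 11101 = 00000
  pos 10: 10000 XOR 11101 = 01101
  pos 11: 11010 XOR 11101 = 00111
Remainder (last 4 bits) = 1110. This is the CRC / FCS.

1110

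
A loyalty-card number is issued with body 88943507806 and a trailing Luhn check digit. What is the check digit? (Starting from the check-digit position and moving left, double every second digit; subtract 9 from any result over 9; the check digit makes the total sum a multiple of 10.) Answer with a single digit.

4

Partial digits right→left: 6 0 8 7 0 5 3 4 9 8 8
Double every second digit counting from the check-digit position (so the 1st, 3rd, 5th, ... of the partial from the right).
  doubled (with −9 where >9): 3 7 0 6 9 7 → sum 32
  kept as-is: 0 7 5 4 8 → sum 24
Total = 32 + 24 = 56.
Check digit = (10 − (56 mod 10)) mod 10 = 4.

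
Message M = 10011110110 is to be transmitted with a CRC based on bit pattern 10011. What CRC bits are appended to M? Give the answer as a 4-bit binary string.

0101

Append 4 zeros: 100111101100000. Divide by 10011 (XOR where the leading bit is 1):
  pos 0: 10011 XOR 10011 = 00000
  pos 5: 11011 XOR 10011 = 01000
  pos 6: 10000 XOR 10011 = 00011
  pos 9: 11000 XOR 10011 = 01011
  pos 10: 10110 XOR 10011 = 00101
Remainder (last 4 bits) = 0101. This is the CRC / FCS.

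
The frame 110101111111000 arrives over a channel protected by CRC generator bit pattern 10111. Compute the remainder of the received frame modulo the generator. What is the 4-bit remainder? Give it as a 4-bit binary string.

Modulo-2 division of 110101111111000 by 10111:
  pos 0: 11010 XOR 10111 = 01101
  pos 1: 11011 XOR 10111 = 01100
  pos 2: 11001 XOR 10111 = 01110
  pos 3: 11101 XOR 10111 = 01010
  pos 4: 10101 XOR 10111 = 00010
  pos 7: 10111 XOR 10111 = 00000
Remainder = 0000 (zero — the frame passes the CRC check).

0000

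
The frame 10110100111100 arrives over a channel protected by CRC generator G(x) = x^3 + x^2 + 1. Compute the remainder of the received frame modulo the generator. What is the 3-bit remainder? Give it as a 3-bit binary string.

011

Modulo-2 division of 10110100111100 by 1101:
  pos 0: 1011 XOR 1101 = 0110
  pos 1: 1100 XOR 1101 = 0001
  pos 4: 1100 XOR 1101 = 0001
  pos 7: 1111 XOR 1101 = 0010
  pos 9: 1010 XOR 1101 = 0111
  pos 10: 1110 XOR 1101 = 0011
Remainder = 011 (nonzero — an error is detected).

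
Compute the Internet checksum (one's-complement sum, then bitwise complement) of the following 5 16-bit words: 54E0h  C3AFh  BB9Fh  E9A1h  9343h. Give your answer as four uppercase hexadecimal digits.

One's-complement addition (fold any carry out of bit 15 back into bit 0):
  0x54E0 + 0xC3AF = 0x1188F → wrap carry → 0x1890
  0x1890 + 0xBB9F = 0x0D42F
  0xD42F + 0xE9A1 = 0x1BDD0 → wrap carry → 0xBDD1
  0xBDD1 + 0x9343 = 0x15114 → wrap carry → 0x5115
One's-complement sum = 0x5115.
Checksum = ~0x5115 & 0xFFFF = 0xAEEA.

AEEA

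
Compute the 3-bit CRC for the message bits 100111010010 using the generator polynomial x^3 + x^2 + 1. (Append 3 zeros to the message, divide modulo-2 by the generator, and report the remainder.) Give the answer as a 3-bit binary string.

001

Append 3 zeros: 100111010010000. Divide by 1101 (XOR where the leading bit is 1):
  pos 0: 1001 XOR 1101 = 0100
  pos 1: 1001 XOR 1101 = 0100
  pos 2: 1001 XOR 1101 = 0100
  pos 3: 1000 XOR 1101 = 0101
  pos 4: 1011 XOR 1101 = 0110
  pos 5: 1100 XOR 1101 = 0001
  pos 8: 1010 XOR 1101 = 0111
  pos 9: 1110 XOR 1101 = 0011
  pos 11: 1100 XOR 1101 = 0001
Remainder (last 3 bits) = 001. This is the CRC / FCS.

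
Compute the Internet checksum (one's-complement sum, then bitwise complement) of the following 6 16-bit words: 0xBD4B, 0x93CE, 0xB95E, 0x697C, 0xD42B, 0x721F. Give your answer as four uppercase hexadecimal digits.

One's-complement addition (fold any carry out of bit 15 back into bit 0):
  0xBD4B + 0x93CE = 0x15119 → wrap carry → 0x511A
  0x511A + 0xB95E = 0x10A78 → wrap carry → 0x0A79
  0x0A79 + 0x697C = 0x073F5
  0x73F5 + 0xD42B = 0x14820 → wrap carry → 0x4821
  0x4821 + 0x721F = 0x0BA40
One's-complement sum = 0xBA40.
Checksum = ~0xBA40 & 0xFFFF = 0x45BF.

45BF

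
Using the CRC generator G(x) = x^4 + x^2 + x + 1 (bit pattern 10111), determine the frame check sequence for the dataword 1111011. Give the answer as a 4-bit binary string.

Append 4 zeros: 11110110000. Divide by 10111 (XOR where the leading bit is 1):
  pos 0: 11110 XOR 10111 = 01001
  pos 1: 10011 XOR 10111 = 00100
  pos 3: 10010 XOR 10111 = 00101
  pos 5: 10100 XOR 10111 = 00011
Remainder (last 4 bits) = 0110. This is the CRC / FCS.

0110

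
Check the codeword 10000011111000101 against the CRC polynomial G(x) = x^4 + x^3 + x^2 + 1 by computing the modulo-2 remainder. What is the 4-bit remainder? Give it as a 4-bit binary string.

0000

Modulo-2 division of 10000011111000101 by 11101:
  pos 0: 10000 XOR 11101 = 01101
  pos 1: 11010 XOR 11101 = 00111
  pos 3: 11111 XOR 11101 = 00010
  pos 6: 10111 XOR 11101 = 01010
  pos 7: 10100 XOR 11101 = 01001
  pos 8: 10010 XOR 11101 = 01111
  pos 9: 11110 XOR 11101 = 00011
  pos 12: 11101 XOR 11101 = 00000
Remainder = 0000 (zero — the frame passes the CRC check).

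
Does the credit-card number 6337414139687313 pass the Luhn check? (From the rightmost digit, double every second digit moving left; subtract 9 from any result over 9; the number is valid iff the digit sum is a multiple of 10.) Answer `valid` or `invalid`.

invalid

From the right, keep odd positions and double even positions (subtract 9 from any doubled value over 9):
  doubled (positions 2,4,...): 2 5 3 6 8 8 6 3 → sum 41
  kept (positions 1,3,...): 3 3 8 9 1 1 7 3 → sum 35
Total = 76.
76 mod 10 = 6, so the number is invalid.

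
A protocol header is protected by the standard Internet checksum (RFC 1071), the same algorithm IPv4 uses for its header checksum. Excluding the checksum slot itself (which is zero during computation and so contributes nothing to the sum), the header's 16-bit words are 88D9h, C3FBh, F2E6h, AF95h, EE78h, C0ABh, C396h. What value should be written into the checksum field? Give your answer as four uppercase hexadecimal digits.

9DF2

One's-complement addition (fold any carry out of bit 15 back into bit 0):
  0x88D9 + 0xC3FB = 0x14CD4 → wrap carry → 0x4CD5
  0x4CD5 + 0xF2E6 = 0x13FBB → wrap carry → 0x3FBC
  0x3FBC + 0xAF95 = 0x0EF51
  0xEF51 + 0xEE78 = 0x1DDC9 → wrap carry → 0xDDCA
  0xDDCA + 0xC0AB = 0x19E75 → wrap carry → 0x9E76
  0x9E76 + 0xC396 = 0x1620C → wrap carry → 0x620D
One's-complement sum = 0x620D.
Checksum = ~0x620D & 0xFFFF = 0x9DF2.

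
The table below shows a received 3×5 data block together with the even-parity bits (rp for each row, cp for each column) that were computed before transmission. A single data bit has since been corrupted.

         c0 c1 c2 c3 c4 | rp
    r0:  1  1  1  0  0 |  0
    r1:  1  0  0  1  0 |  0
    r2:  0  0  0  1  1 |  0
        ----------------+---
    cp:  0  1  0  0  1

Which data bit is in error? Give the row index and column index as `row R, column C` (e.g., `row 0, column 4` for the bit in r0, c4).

Recompute each row's even parity and compare to rp:
  r0: data parity 1, sent rp 0 → mismatch
  r1: data parity 0, sent rp 0 → ok
  r2: data parity 0, sent rp 0 → ok
Recompute each column's even parity and compare to cp:
  c0: data parity 0, sent cp 0 → ok
  c1: data parity 1, sent cp 1 → ok
  c2: data parity 1, sent cp 0 → mismatch
  c3: data parity 0, sent cp 0 → ok
  c4: data parity 1, sent cp 1 → ok
Exactly one row (r0) and one column (c2) fail → the flipped bit is at their intersection.

row 0, column 2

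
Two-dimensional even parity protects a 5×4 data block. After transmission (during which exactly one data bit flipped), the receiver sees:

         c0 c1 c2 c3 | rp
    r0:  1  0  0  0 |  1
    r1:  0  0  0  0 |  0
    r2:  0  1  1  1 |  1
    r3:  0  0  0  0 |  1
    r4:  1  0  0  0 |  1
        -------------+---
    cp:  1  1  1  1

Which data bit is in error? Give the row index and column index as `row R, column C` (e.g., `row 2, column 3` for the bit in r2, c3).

row 3, column 0

Recompute each row's even parity and compare to rp:
  r0: data parity 1, sent rp 1 → ok
  r1: data parity 0, sent rp 0 → ok
  r2: data parity 1, sent rp 1 → ok
  r3: data parity 0, sent rp 1 → mismatch
  r4: data parity 1, sent rp 1 → ok
Recompute each column's even parity and compare to cp:
  c0: data parity 0, sent cp 1 → mismatch
  c1: data parity 1, sent cp 1 → ok
  c2: data parity 1, sent cp 1 → ok
  c3: data parity 1, sent cp 1 → ok
Exactly one row (r3) and one column (c0) fail → the flipped bit is at their intersection.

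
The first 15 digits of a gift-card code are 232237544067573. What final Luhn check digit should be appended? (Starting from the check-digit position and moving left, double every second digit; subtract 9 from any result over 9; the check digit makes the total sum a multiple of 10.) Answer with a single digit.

7

Partial digits right→left: 3 7 5 7 6 0 4 4 5 7 3 2 2 3 2
Double every second digit counting from the check-digit position (so the 1st, 3rd, 5th, ... of the partial from the right).
  doubled (with −9 where >9): 6 1 3 8 1 6 4 4 → sum 33
  kept as-is: 7 7 0 4 7 2 3 → sum 30
Total = 33 + 30 = 63.
Check digit = (10 − (63 mod 10)) mod 10 = 7.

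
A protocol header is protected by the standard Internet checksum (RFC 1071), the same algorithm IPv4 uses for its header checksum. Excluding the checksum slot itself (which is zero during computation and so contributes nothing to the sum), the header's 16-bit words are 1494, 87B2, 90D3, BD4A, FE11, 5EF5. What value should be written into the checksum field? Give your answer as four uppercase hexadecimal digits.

One's-complement addition (fold any carry out of bit 15 back into bit 0):
  0x1494 + 0x87B2 = 0x09C46
  0x9C46 + 0x90D3 = 0x12D19 → wrap carry → 0x2D1A
  0x2D1A + 0xBD4A = 0x0EA64
  0xEA64 + 0xFE11 = 0x1E875 → wrap carry → 0xE876
  0xE876 + 0x5EF5 = 0x1476B → wrap carry → 0x476C
One's-complement sum = 0x476C.
Checksum = ~0x476C & 0xFFFF = 0xB893.

B893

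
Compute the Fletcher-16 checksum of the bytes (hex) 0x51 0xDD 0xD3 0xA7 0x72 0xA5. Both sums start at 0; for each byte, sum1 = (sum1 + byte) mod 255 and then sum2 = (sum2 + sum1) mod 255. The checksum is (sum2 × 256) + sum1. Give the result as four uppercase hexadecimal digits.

Running sums (mod 255):
  after byte 0 (0x51): sum1=81, sum2=81
  after byte 1 (0xDD): sum1=47, sum2=128
  after byte 2 (0xD3): sum1=3, sum2=131
  after byte 3 (0xA7): sum1=170, sum2=46
  after byte 4 (0x72): sum1=29, sum2=75
  after byte 5 (0xA5): sum1=194, sum2=14
Checksum = sum2·256 + sum1 = 14·256 + 194 = 3778 = 0x0EC2.

0EC2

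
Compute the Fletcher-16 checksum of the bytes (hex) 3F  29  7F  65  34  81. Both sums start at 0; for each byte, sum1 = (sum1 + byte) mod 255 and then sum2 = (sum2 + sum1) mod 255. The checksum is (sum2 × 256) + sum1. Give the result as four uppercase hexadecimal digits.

6103

Running sums (mod 255):
  after byte 0 (3F): sum1=63, sum2=63
  after byte 1 (29): sum1=104, sum2=167
  after byte 2 (7F): sum1=231, sum2=143
  after byte 3 (65): sum1=77, sum2=220
  after byte 4 (34): sum1=129, sum2=94
  after byte 5 (81): sum1=3, sum2=97
Checksum = sum2·256 + sum1 = 97·256 + 3 = 24835 = 0x6103.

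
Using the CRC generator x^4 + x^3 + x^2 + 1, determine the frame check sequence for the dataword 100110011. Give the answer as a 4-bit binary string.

Append 4 zeros: 1001100110000. Divide by 11101 (XOR where the leading bit is 1):
  pos 0: 10011 XOR 11101 = 01110
  pos 1: 11100 XOR 11101 = 00001
  pos 5: 10110 XOR 11101 = 01011
  pos 6: 10110 XOR 11101 = 01011
  pos 7: 10110 XOR 11101 = 01011
  pos 8: 10110 XOR 11101 = 01011
Remainder (last 4 bits) = 1011. This is the CRC / FCS.

1011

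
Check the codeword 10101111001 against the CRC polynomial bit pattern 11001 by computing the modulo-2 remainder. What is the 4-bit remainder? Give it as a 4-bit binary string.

0000

Modulo-2 division of 10101111001 by 11001:
  pos 0: 10101 XOR 11001 = 01100
  pos 1: 11001 XOR 11001 = 00000
  pos 6: 11001 XOR 11001 = 00000
Remainder = 0000 (zero — the frame passes the CRC check).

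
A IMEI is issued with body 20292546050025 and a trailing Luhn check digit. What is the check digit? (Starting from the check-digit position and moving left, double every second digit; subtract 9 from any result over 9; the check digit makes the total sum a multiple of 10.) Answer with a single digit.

3

Partial digits right→left: 5 2 0 0 5 0 6 4 5 2 9 2 0 2
Double every second digit counting from the check-digit position (so the 1st, 3rd, 5th, ... of the partial from the right).
  doubled (with −9 where >9): 1 0 1 3 1 9 0 → sum 15
  kept as-is: 2 0 0 4 2 2 2 → sum 12
Total = 15 + 12 = 27.
Check digit = (10 − (27 mod 10)) mod 10 = 3.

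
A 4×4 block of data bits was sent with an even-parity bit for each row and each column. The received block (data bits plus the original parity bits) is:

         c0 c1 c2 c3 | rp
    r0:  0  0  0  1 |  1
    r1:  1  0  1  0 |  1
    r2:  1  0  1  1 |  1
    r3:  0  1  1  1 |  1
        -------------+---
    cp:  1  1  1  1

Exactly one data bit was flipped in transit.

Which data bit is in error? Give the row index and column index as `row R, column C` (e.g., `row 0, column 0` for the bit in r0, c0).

Recompute each row's even parity and compare to rp:
  r0: data parity 1, sent rp 1 → ok
  r1: data parity 0, sent rp 1 → mismatch
  r2: data parity 1, sent rp 1 → ok
  r3: data parity 1, sent rp 1 → ok
Recompute each column's even parity and compare to cp:
  c0: data parity 0, sent cp 1 → mismatch
  c1: data parity 1, sent cp 1 → ok
  c2: data parity 1, sent cp 1 → ok
  c3: data parity 1, sent cp 1 → ok
Exactly one row (r1) and one column (c0) fail → the flipped bit is at their intersection.

row 1, column 0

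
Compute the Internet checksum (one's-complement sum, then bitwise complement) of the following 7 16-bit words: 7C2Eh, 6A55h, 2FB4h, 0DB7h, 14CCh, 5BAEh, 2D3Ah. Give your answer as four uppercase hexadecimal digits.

One's-complement addition (fold any carry out of bit 15 back into bit 0):
  0x7C2E + 0x6A55 = 0x0E683
  0xE683 + 0x2FB4 = 0x11637 → wrap carry → 0x1638
  0x1638 + 0x0DB7 = 0x023EF
  0x23EF + 0x14CC = 0x038BB
  0x38BB + 0x5BAE = 0x09469
  0x9469 + 0x2D3A = 0x0C1A3
One's-complement sum = 0xC1A3.
Checksum = ~0xC1A3 & 0xFFFF = 0x3E5C.

3E5C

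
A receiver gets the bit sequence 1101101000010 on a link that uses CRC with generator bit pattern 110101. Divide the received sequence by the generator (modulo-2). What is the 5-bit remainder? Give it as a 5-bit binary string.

00000

Modulo-2 division of 1101101000010 by 110101:
  pos 0: 110110 XOR 110101 = 000011
  pos 4: 111000 XOR 110101 = 001101
  pos 6: 110101 XOR 110101 = 000000
Remainder = 00000 (zero — the frame passes the CRC check).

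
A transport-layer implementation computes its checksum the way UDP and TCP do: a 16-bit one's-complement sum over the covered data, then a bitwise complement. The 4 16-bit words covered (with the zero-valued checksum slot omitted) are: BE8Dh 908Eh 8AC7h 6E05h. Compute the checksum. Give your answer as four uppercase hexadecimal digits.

B816

One's-complement addition (fold any carry out of bit 15 back into bit 0):
  0xBE8D + 0x908E = 0x14F1B → wrap carry → 0x4F1C
  0x4F1C + 0x8AC7 = 0x0D9E3
  0xD9E3 + 0x6E05 = 0x147E8 → wrap carry → 0x47E9
One's-complement sum = 0x47E9.
Checksum = ~0x47E9 & 0xFFFF = 0xB816.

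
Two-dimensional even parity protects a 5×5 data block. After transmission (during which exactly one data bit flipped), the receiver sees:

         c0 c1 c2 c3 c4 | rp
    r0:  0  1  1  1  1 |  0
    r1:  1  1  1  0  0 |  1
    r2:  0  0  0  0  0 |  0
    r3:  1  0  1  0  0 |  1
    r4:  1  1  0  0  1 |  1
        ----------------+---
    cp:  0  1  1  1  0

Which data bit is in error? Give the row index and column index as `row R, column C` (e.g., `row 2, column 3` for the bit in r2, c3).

Recompute each row's even parity and compare to rp:
  r0: data parity 0, sent rp 0 → ok
  r1: data parity 1, sent rp 1 → ok
  r2: data parity 0, sent rp 0 → ok
  r3: data parity 0, sent rp 1 → mismatch
  r4: data parity 1, sent rp 1 → ok
Recompute each column's even parity and compare to cp:
  c0: data parity 1, sent cp 0 → mismatch
  c1: data parity 1, sent cp 1 → ok
  c2: data parity 1, sent cp 1 → ok
  c3: data parity 1, sent cp 1 → ok
  c4: data parity 0, sent cp 0 → ok
Exactly one row (r3) and one column (c0) fail → the flipped bit is at their intersection.

row 3, column 0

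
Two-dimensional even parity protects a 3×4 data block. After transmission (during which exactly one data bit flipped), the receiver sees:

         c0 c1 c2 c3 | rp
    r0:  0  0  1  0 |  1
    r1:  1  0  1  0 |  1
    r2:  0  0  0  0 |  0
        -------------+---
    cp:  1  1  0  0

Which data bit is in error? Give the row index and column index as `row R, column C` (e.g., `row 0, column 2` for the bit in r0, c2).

row 1, column 1

Recompute each row's even parity and compare to rp:
  r0: data parity 1, sent rp 1 → ok
  r1: data parity 0, sent rp 1 → mismatch
  r2: data parity 0, sent rp 0 → ok
Recompute each column's even parity and compare to cp:
  c0: data parity 1, sent cp 1 → ok
  c1: data parity 0, sent cp 1 → mismatch
  c2: data parity 0, sent cp 0 → ok
  c3: data parity 0, sent cp 0 → ok
Exactly one row (r1) and one column (c1) fail → the flipped bit is at their intersection.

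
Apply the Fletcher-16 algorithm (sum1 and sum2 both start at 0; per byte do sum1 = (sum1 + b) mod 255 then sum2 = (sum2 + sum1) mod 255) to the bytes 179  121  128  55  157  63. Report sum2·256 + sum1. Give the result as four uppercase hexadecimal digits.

Running sums (mod 255):
  after byte 0 (179): sum1=179, sum2=179
  after byte 1 (121): sum1=45, sum2=224
  after byte 2 (128): sum1=173, sum2=142
  after byte 3 (55): sum1=228, sum2=115
  after byte 4 (157): sum1=130, sum2=245
  after byte 5 (63): sum1=193, sum2=183
Checksum = sum2·256 + sum1 = 183·256 + 193 = 47041 = 0xB7C1.

B7C1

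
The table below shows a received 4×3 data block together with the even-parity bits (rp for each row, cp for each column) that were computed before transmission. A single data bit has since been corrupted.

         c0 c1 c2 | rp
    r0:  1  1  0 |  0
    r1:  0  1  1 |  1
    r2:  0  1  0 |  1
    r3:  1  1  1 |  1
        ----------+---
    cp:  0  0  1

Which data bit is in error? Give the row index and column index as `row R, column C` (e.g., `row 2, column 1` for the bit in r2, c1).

Recompute each row's even parity and compare to rp:
  r0: data parity 0, sent rp 0 → ok
  r1: data parity 0, sent rp 1 → mismatch
  r2: data parity 1, sent rp 1 → ok
  r3: data parity 1, sent rp 1 → ok
Recompute each column's even parity and compare to cp:
  c0: data parity 0, sent cp 0 → ok
  c1: data parity 0, sent cp 0 → ok
  c2: data parity 0, sent cp 1 → mismatch
Exactly one row (r1) and one column (c2) fail → the flipped bit is at their intersection.

row 1, column 2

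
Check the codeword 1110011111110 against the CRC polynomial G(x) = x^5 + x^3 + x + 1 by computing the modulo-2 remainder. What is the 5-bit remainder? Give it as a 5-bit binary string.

Modulo-2 division of 1110011111110 by 101011:
  pos 0: 111001 XOR 101011 = 010010
  pos 1: 100101 XOR 101011 = 001110
  pos 3: 111011 XOR 101011 = 010000
  pos 4: 100001 XOR 101011 = 001010
  pos 6: 101011 XOR 101011 = 000000
Remainder = 00000 (zero — the frame passes the CRC check).

00000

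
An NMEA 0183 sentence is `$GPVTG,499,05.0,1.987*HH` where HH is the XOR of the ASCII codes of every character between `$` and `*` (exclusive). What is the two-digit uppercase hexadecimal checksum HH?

XOR the ASCII codes of the payload characters:
  'G' = 0x47 → acc = 0x47
  'P' = 0x50 → acc = 0x17
  'V' = 0x56 → acc = 0x41
  'T' = 0x54 → acc = 0x15
  'G' = 0x47 → acc = 0x52
  ',' = 0x2C → acc = 0x7E
  '4' = 0x34 → acc = 0x4A
  '9' = 0x39 → acc = 0x73
  '9' = 0x39 → acc = 0x4A
  ',' = 0x2C → acc = 0x66
  '0' = 0x30 → acc = 0x56
  '5' = 0x35 → acc = 0x63
  '.' = 0x2E → acc = 0x4D
  '0' = 0x30 → acc = 0x7D
  ',' = 0x2C → acc = 0x51
  '1' = 0x31 → acc = 0x60
  '.' = 0x2E → acc = 0x4E
  '9' = 0x39 → acc = 0x77
  '8' = 0x38 → acc = 0x4F
  '7' = 0x37 → acc = 0x78
Checksum = 0x78.

78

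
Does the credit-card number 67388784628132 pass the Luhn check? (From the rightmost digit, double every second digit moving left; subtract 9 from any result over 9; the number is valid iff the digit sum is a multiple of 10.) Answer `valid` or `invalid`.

From the right, keep odd positions and double even positions (subtract 9 from any doubled value over 9):
  doubled (positions 2,4,...): 6 7 3 7 7 6 3 → sum 39
  kept (positions 1,3,...): 2 1 2 4 7 8 7 → sum 31
Total = 70.
70 mod 10 = 0, so the number is valid.

valid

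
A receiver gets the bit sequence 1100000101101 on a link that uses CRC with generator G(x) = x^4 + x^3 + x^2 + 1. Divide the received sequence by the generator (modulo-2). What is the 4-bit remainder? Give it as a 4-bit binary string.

Modulo-2 division of 1100000101101 by 11101:
  pos 0: 11000 XOR 11101 = 00101
  pos 2: 10100 XOR 11101 = 01001
  pos 3: 10011 XOR 11101 = 01110
  pos 4: 11100 XOR 11101 = 00001
  pos 8: 11101 XOR 11101 = 00000
Remainder = 0000 (zero — the frame passes the CRC check).

0000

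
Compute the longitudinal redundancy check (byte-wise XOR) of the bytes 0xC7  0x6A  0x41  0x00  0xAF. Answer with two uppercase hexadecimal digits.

43

XOR the bytes together:
  start with 0xC7
  0xC7 ⊕ 0x6A = 0xAD
  0xAD ⊕ 0x41 = 0xEC
  0xEC ⊕ 0x00 = 0xEC
  0xEC ⊕ 0xAF = 0x43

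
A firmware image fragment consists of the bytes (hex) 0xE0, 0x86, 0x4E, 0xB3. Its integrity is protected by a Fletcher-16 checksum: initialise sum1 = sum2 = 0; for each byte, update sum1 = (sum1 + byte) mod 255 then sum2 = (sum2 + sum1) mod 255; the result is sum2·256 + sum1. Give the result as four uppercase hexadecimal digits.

Running sums (mod 255):
  after byte 0 (0xE0): sum1=224, sum2=224
  after byte 1 (0x86): sum1=103, sum2=72
  after byte 2 (0x4E): sum1=181, sum2=253
  after byte 3 (0xB3): sum1=105, sum2=103
Checksum = sum2·256 + sum1 = 103·256 + 105 = 26473 = 0x6769.

6769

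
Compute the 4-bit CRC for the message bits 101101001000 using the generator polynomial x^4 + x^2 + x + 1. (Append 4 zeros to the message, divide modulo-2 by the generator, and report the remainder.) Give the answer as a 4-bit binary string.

Append 4 zeros: 1011010010000000. Divide by 10111 (XOR where the leading bit is 1):
  pos 0: 10110 XOR 10111 = 00001
  pos 4: 11001 XOR 10111 = 01110
  pos 5: 11100 XOR 10111 = 01011
  pos 6: 10110 XOR 10111 = 00001
  pos 10: 10000 XOR 10111 = 00111
Remainder (last 4 bits) = 1110. This is the CRC / FCS.

1110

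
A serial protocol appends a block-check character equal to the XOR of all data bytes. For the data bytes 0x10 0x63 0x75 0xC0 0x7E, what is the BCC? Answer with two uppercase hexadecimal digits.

XOR the bytes together:
  start with 0x10
  0x10 ⊕ 0x63 = 0x73
  0x73 ⊕ 0x75 = 0x06
  0x06 ⊕ 0xC0 = 0xC6
  0xC6 ⊕ 0x7E = 0xB8

B8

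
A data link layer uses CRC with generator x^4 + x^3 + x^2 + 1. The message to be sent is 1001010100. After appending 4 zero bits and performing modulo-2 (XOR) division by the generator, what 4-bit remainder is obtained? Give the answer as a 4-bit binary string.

Append 4 zeros: 10010101000000. Divide by 11101 (XOR where the leading bit is 1):
  pos 0: 10010 XOR 11101 = 01111
  pos 1: 11111 XOR 11101 = 00010
  pos 4: 10010 XOR 11101 = 01111
  pos 5: 11110 XOR 11101 = 00011
  pos 8: 11000 XOR 11101 = 00101
Remainder (last 4 bits) = 1010. This is the CRC / FCS.

1010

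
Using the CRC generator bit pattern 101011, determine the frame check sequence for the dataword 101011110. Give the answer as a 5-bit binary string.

Append 5 zeros: 10101111000000. Divide by 101011 (XOR where the leading bit is 1):
  pos 0: 101011 XOR 101011 = 000000
  pos 6: 110000 XOR 101011 = 011011
  pos 7: 110110 XOR 101011 = 011101
  pos 8: 111010 XOR 101011 = 010001
Remainder (last 5 bits) = 10001. This is the CRC / FCS.

10001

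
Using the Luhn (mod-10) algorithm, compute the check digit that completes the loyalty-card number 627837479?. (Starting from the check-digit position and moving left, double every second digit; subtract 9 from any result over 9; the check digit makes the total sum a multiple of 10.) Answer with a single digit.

Partial digits right→left: 9 7 4 7 3 8 7 2 6
Double every second digit counting from the check-digit position (so the 1st, 3rd, 5th, ... of the partial from the right).
  doubled (with −9 where >9): 9 8 6 5 3 → sum 31
  kept as-is: 7 7 8 2 → sum 24
Total = 31 + 24 = 55.
Check digit = (10 − (55 mod 10)) mod 10 = 5.

5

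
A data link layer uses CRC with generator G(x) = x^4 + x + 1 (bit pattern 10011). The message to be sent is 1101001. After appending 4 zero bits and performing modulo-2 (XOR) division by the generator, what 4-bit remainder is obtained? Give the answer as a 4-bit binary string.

0101

Append 4 zeros: 11010010000. Divide by 10011 (XOR where the leading bit is 1):
  pos 0: 11010 XOR 10011 = 01001
  pos 1: 10010 XOR 10011 = 00001
  pos 5: 11000 XOR 10011 = 01011
  pos 6: 10110 XOR 10011 = 00101
Remainder (last 4 bits) = 0101. This is the CRC / FCS.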